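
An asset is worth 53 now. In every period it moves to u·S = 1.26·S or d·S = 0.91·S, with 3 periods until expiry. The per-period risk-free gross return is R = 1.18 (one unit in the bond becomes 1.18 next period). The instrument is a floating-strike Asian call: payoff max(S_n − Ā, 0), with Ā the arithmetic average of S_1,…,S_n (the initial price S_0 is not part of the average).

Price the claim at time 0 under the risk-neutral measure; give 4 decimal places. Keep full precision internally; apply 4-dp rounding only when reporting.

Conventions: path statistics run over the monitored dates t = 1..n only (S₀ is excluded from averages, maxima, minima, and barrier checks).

Set p* = 0.7714 (from d < R < u); the path-dependent value is the discounted p*-expectation over all price paths.
Enumerate all 2^3 = 8 price paths (U = up ×1.26, D = down ×0.91); each path with k up-moves has probability p*^k·(1−p*)^(3−k).
DDD: Ā=44.0195, payoff=0.0000, prob=0.011942
UDD: Ā=60.9501, payoff=0.0000, prob=0.040303
DUD: Ā=54.7668, payoff=0.5337, prob=0.040303
UUD: Ā=75.8309, payoff=0.7390, prob=0.136023
DDU: Ā=49.1399, payoff=6.1606, prob=0.040303
UDU: Ā=68.0399, payoff=8.5300, prob=0.136023
DUU: Ā=61.8566, payoff=14.7134, prob=0.136023
UUU: Ā=85.6476, payoff=20.3724, prob=0.459079
Price = Σ prob·payoff / R^3 = 12.884486 / 1.643032 = 7.8419

price = 7.8419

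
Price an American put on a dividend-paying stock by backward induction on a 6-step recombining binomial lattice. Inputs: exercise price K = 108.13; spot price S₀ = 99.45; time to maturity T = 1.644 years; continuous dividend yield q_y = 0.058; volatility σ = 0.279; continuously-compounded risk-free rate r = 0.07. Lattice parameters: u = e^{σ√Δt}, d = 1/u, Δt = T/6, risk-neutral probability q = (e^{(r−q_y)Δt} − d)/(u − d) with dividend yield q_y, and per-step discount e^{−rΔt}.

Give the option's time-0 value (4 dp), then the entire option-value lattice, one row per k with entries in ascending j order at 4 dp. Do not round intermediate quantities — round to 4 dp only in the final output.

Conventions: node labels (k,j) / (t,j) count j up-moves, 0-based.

price = 17.6791
tree:
17.6791
24.8937 10.4195
33.8702 15.9792 4.6944
43.9605 23.7472 8.0380 1.1872
52.6798 33.8702 13.5177 2.3042 0.0000
60.2144 43.9605 22.1932 4.4722 0.0000 0.0000
66.7251 52.6798 33.8702 8.6800 0.0000 0.0000 0.0000

Δt=0.27400  u=1.15725  d=0.86412  q=0.47479  discount=0.98100
step 6 (expiry): payoffs max(K−S,0) = 66.7251 52.6798 33.8702 8.6800 0.0000 0.0000 0.0000
k=5: (k=5,j=0): S=47.9156, K−S=60.2144, hold=58.9156 ⇒ V=60.2144 exercise | (k=5,j=1): S=64.1695, K−S=43.9605, hold=42.9181 ⇒ V=43.9605 exercise | (k=5,j=2): S=85.9368, K−S=22.1932, hold=21.4939 ⇒ V=22.1932 exercise | (k=5,j=3): S=115.0881, K−S=0.0000, hold=4.4722 ⇒ V=4.4722 continue | (k=5,j=4): S=154.1279, K−S=0.0000, hold=0.0000 ⇒ V=0.0000 continue | (k=5,j=5): S=206.4107, K−S=0.0000, hold=0.0000 ⇒ V=0.0000 continue
k=4: (k=4,j=0): S=55.4502, K−S=52.6798, hold=51.4999 ⇒ V=52.6798 exercise | (k=4,j=1): S=74.2598, K−S=33.8702, hold=32.9868 ⇒ V=33.8702 exercise | (k=4,j=2): S=99.4500, K−S=8.6800, hold=13.5177 ⇒ V=13.5177 continue | (k=4,j=3): S=133.1851, K−S=0.0000, hold=2.3042 ⇒ V=2.3042 continue | (k=4,j=4): S=178.3638, K−S=0.0000, hold=0.0000 ⇒ V=0.0000 continue
k=3: (k=3,j=0): S=64.1695, K−S=43.9605, hold=42.9181 ⇒ V=43.9605 exercise | (k=3,j=1): S=85.9368, K−S=22.1932, hold=23.7472 ⇒ V=23.7472 continue | (k=3,j=2): S=115.0881, K−S=0.0000, hold=8.0380 ⇒ V=8.0380 continue | (k=3,j=3): S=154.1279, K−S=0.0000, hold=1.1872 ⇒ V=1.1872 continue
k=2: (k=2,j=0): S=74.2598, K−S=33.8702, hold=33.7106 ⇒ V=33.8702 exercise | (k=2,j=1): S=99.4500, K−S=8.6800, hold=15.9792 ⇒ V=15.9792 continue | (k=2,j=2): S=133.1851, K−S=0.0000, hold=4.6944 ⇒ V=4.6944 continue
k=1: (k=1,j=0): S=85.9368, K−S=22.1932, hold=24.8937 ⇒ V=24.8937 continue | (k=1,j=1): S=115.0881, K−S=0.0000, hold=10.4195 ⇒ V=10.4195 continue
k=0: (k=0,j=0): S=99.4500, K−S=8.6800, hold=17.6791 ⇒ V=17.6791 continue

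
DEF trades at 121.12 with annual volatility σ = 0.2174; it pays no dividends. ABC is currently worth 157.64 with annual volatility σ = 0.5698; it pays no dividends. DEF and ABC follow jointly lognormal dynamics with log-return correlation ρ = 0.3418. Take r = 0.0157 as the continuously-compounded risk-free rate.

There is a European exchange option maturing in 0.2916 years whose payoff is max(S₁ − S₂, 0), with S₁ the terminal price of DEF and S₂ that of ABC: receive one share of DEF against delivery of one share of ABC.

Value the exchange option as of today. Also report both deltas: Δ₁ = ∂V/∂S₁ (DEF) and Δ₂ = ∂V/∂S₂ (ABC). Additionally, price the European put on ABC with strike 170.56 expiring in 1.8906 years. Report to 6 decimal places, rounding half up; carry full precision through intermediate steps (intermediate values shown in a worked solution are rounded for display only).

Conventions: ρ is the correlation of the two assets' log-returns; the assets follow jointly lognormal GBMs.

σ_eff = √(σ₁² + σ₂² − 2ρσ₁σ₂) = √(0.2174² + 0.5698² − 2·0.3418·0.2174·0.5698) = 0.535961
d₁ = (ln(S₁/S₂) + (q₂ − q₁ + σ_eff²/2)T) / (σ_eff√T) = (ln(121.12/157.64) + (0.0 − 0.0 + 0.143627)·0.2916) / 0.289419 = -0.765847
d₂ = d₁ − σ_eff√T = -0.765847 − 0.289419 = -1.055266
N(d₁) = 0.221884,  N(d₂) = 0.145652
V = S₁·e^{−q₁T}·N(d₁) − S₂·e^{−q₂T}·N(d₂) = 26.874565 − 22.960574 = 3.913991
Δ₁ = e^{−q₁T}·N(d₁) = 0.221884;  Δ₂ = −e^{−q₂T}·N(d₂) = -0.145652
[vanilla: ABC put K=170.56]
σ√T = 0.5698·√1.8906 = 0.783470
d₁ = (ln(S/K) + (r+σ²/2)T) / (σ√T) = (ln(157.64/170.56) + (0.0157+0.5698²/2)·1.8906) / 0.783470 = (-0.078773 + 0.336595) / 0.783470 = 0.329077
d₂ = d₁ − σ√T = 0.329077 − 0.783470 = -0.454393
e^{−rT} = 0.970754
N(−d₁) = 0.371049,  N(−d₂) = 0.675227
price = K·e^{−rT}·N(−d₂) − S·N(−d₁) = 111.798530 − 58.492138 = 53.306392

exchange price = 3.913991
Δ1 = 0.221884
Δ2 = -0.145652
price(ABC put K=170.56) = 53.306392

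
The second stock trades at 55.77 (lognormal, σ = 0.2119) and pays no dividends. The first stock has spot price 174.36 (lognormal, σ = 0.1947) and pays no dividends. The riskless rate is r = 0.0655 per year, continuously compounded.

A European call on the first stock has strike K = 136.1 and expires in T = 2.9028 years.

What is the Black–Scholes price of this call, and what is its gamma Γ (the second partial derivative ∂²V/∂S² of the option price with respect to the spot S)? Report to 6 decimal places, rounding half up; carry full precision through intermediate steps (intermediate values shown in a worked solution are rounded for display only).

price = 63.833848
Γ = 0.002287

σ√T = 0.1947·√2.9028 = 0.331722
d₁ = (ln(S/K) + (r+σ²/2)T) / (σ√T) = (ln(174.36/136.1) + (0.0655+0.1947²/2)·2.9028) / 0.331722 = (0.247732 + 0.245153) / 0.331722 = 1.485838
d₂ = d₁ − σ√T = 1.485838 − 0.331722 = 1.154116
e^{−rT} = 0.826849
N(d₁) = 0.931339,  N(d₂) = 0.875774
Call price V = S·N(d₁) − K·e^{−rT}·N(d₂) = 162.388270 − 98.554422 = 63.833848
φ(d₁) = (1/√(2π))·e^{−d₁²/2} = 0.132285
Γ = φ(d₁) / (S·σ·√T) = 0.002287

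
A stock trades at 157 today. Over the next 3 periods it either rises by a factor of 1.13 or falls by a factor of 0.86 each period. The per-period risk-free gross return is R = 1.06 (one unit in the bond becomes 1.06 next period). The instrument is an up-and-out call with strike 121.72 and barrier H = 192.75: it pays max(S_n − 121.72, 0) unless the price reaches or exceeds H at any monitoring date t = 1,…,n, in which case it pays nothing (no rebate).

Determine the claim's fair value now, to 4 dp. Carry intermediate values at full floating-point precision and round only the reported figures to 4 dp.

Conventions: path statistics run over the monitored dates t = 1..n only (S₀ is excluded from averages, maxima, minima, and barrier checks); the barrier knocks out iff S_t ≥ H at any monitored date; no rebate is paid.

Set p* = 0.7407 (from d < R < u); the path-dependent value is the discounted p*-expectation over all price paths.
Enumerate all 2^3 = 8 price paths (U = up ×1.13, D = down ×0.86); each path with k up-moves has probability p*^k·(1−p*)^(3−k).
DDD: M=135.0200, payoff=0.0000, prob=0.017426
UDD: M=177.4100, payoff=9.4924, prob=0.049789
DUD: M=152.5726, payoff=9.4924, prob=0.049789
UUD: M=200.4733, payoff=0.0000, prob=0.142255
DDU: M=135.0200, payoff=9.4924, prob=0.049789
UDU: M=177.4100, payoff=50.6870, prob=0.142255
DUU: M=172.4070, payoff=50.6870, prob=0.142255
UUU: M=226.5348, payoff=0.0000, prob=0.406442
Price = Σ prob·payoff / R^3 = 15.838804 / 1.191016 = 13.2986

price = 13.2986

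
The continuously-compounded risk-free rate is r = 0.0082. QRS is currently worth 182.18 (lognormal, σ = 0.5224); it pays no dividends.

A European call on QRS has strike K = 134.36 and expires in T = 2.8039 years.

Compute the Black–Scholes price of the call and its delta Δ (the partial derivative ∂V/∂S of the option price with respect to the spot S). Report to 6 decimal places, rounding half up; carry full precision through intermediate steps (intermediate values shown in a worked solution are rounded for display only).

price = 81.846393
Δ = 0.791526

σ√T = 0.5224·√2.8039 = 0.874751
d₁ = (ln(S/K) + (r+σ²/2)T) / (σ√T) = (ln(182.18/134.36) + (0.0082+0.5224²/2)·2.8039) / 0.874751 = (0.304472 + 0.405587) / 0.874751 = 0.811727
d₂ = d₁ − σ√T = 0.811727 − 0.874751 = -0.063024
e^{−rT} = 0.977270
N(d₁) = 0.791526,  N(d₂) = 0.474874
Call price V = S·N(d₁) − K·e^{−rT}·N(d₂) = 144.200184 − 62.353791 = 81.846393
Δ = N(d₁) = 0.791526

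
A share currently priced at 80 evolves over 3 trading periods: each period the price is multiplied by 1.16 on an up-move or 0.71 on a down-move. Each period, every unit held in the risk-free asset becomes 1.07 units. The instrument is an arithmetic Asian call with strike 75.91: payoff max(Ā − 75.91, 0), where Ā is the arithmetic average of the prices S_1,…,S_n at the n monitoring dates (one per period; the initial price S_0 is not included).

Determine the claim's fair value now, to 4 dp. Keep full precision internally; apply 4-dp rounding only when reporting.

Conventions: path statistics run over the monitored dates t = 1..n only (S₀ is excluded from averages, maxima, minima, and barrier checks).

price = 15.5648

Set p* = 0.8000 (from d < R < u); the path-dependent value is the discounted p*-expectation over all price paths.
Enumerate all 2^3 = 8 price paths (U = up ×1.16, D = down ×0.71); each path with k up-moves has probability p*^k·(1−p*)^(3−k).
DDD: Ā=41.9203, payoff=0.0000, prob=0.008000
UDD: Ā=68.4895, payoff=0.0000, prob=0.032000
DUD: Ā=56.4895, payoff=0.0000, prob=0.032000
UUD: Ā=92.2927, payoff=16.3827, prob=0.128000
DDU: Ā=47.9695, payoff=0.0000, prob=0.032000
UDU: Ā=78.3727, payoff=2.4627, prob=0.128000
DUU: Ā=66.3727, payoff=0.0000, prob=0.128000
UUU: Ā=108.4399, payoff=32.5299, prob=0.512000
Price = Σ prob·payoff / R^3 = 19.067515 / 1.225043 = 15.5648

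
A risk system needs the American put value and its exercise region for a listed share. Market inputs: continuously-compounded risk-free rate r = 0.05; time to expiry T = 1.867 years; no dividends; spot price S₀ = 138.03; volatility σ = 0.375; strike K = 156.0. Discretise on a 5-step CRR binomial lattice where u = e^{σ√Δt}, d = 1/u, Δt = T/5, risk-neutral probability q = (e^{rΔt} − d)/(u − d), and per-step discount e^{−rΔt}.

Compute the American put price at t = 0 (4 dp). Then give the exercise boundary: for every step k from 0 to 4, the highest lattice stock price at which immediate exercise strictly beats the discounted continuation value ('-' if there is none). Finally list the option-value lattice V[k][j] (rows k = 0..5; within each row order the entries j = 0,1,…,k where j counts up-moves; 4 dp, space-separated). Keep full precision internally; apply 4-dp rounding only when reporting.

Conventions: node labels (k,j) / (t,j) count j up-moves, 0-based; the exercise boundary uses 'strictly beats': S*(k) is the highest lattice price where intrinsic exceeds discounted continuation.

params: Δt=0.37340 u=1.25753 d=0.79521 q=0.48372 e^(-rΔt)=0.98150
t_5 payoffs: 112.1083 86.5905 46.2372 0.0000 0.0000 0.0000
t_4: node(4,0) S=55.1951 payoff=100.8049 vs cont=97.9194 → 100.8049 [stop]  node(4,1) S=87.2845 payoff=68.7155 vs cont=65.8300 → 68.7155 [stop]  node(4,2) S=138.0300 payoff=17.9700 vs cont=23.4296 → 23.4296 [wait]  node(4,3) S=218.2780 payoff=0.0000 vs cont=0.0000 → 0.0000 [wait]  node(4,4) S=345.1807 payoff=0.0000 vs cont=0.0000 → 0.0000 [wait]  ⇒ S*(4)=87.2845
t_3: node(3,0) S=69.4095 payoff=86.5905 vs cont=83.7050 → 86.5905 [stop]  node(3,1) S=109.7628 payoff=46.2372 vs cont=45.9438 → 46.2372 [stop]  node(3,2) S=173.5768 payoff=0.0000 vs cont=11.8724 → 11.8724 [wait]  node(3,3) S=274.4911 payoff=0.0000 vs cont=0.0000 → 0.0000 [wait]  ⇒ S*(3)=109.7628
t_2: node(2,0) S=87.2845 payoff=68.7155 vs cont=65.8300 → 68.7155 [stop]  node(2,1) S=138.0300 payoff=17.9700 vs cont=29.0663 → 29.0663 [wait]  node(2,2) S=218.2780 payoff=0.0000 vs cont=6.0160 → 6.0160 [wait]  ⇒ S*(2)=87.2845
t_1: node(1,0) S=109.7628 payoff=46.2372 vs cont=48.6200 → 48.6200 [wait]  node(1,1) S=173.5768 payoff=0.0000 vs cont=17.5849 → 17.5849 [wait]  ⇒ S*(1)=-
t_0: node(0,0) S=138.0300 payoff=17.9700 vs cont=32.9859 → 32.9859 [wait]  ⇒ S*(0)=-

price = 32.9859
boundary = - - 87.2845 109.7628 87.2845
tree:
32.9859
48.6200 17.5849
68.7155 29.0663 6.0160
86.5905 46.2372 11.8724 0.0000
100.8049 68.7155 23.4296 0.0000 0.0000
112.1083 86.5905 46.2372 0.0000 0.0000 0.0000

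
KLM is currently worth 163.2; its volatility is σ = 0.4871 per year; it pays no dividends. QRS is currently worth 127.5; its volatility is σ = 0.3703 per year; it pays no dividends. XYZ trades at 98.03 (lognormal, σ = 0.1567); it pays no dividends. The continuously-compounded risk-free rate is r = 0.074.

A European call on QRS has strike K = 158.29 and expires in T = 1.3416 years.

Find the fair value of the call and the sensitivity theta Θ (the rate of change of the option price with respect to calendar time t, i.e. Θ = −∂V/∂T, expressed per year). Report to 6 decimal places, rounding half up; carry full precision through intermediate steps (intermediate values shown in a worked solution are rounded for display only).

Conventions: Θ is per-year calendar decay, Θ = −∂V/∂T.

price = 15.916023
Θ = -11.436909

σ√T = 0.3703·√1.3416 = 0.428909
d₁ = (ln(S/K) + (r+σ²/2)T) / (σ√T) = (ln(127.5/158.29) + (0.074+0.3703²/2)·1.3416) / 0.428909 = (-0.216312 + 0.191260) / 0.428909 = -0.058410
d₂ = d₁ − σ√T = -0.058410 − 0.428909 = -0.487319
e^{−rT} = 0.905491
N(d₁) = 0.476711,  N(d₂) = 0.313016
Call price V = S·N(d₁) − K·e^{−rT}·N(d₂) = 60.780661 − 44.864638 = 15.916023
φ(d₁) = (1/√(2π))·e^{−d₁²/2} = 0.398262
Θ = −S·φ(d₁)·σ/(2√T) − r·K·e^{−rT}·N(d₂) = −8.116926 − 3.319983 = -11.436909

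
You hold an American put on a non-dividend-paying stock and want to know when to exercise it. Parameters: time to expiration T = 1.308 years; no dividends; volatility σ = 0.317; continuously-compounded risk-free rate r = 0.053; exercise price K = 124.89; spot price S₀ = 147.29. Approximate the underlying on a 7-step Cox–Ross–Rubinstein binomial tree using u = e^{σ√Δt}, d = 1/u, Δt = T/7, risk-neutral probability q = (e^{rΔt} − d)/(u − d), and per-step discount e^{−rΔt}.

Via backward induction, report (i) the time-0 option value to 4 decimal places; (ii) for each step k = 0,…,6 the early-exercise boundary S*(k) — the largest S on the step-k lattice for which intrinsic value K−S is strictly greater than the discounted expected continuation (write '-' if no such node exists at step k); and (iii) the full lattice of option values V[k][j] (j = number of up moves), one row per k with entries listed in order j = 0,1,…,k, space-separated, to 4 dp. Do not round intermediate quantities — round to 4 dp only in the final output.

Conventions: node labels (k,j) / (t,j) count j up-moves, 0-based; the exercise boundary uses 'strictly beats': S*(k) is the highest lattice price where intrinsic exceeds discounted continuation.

Δt=0.18686  u=1.14686  d=0.87194  q=0.50200  discount=0.99015
step 7 (expiry): payoffs max(K−S,0) = 68.4489 50.6535 27.2473 0.0000 0.0000 0.0000 0.0000 0.0000
step 6: (k=6,j=0): S=64.7301, K−S=60.1599, hold=58.9292 ⇒ V=60.1599 exercise | (k=6,j=1): S=85.1390, K−S=39.7510, hold=38.5203 ⇒ V=39.7510 exercise | (k=6,j=2): S=111.9827, K−S=12.9073, hold=13.4355 ⇒ V=13.4355 continue | (k=6,j=3): S=147.2900, K−S=0.0000, hold=0.0000 ⇒ V=0.0000 continue | (k=6,j=4): S=193.7294, K−S=0.0000, hold=0.0000 ⇒ V=0.0000 continue | (k=6,j=5): S=254.8108, K−S=0.0000, hold=0.0000 ⇒ V=0.0000 continue | (k=6,j=6): S=335.1508, K−S=0.0000, hold=0.0000 ⇒ V=0.0000 continue  boundary S*=85.1390
step 5: (k=5,j=0): S=74.2365, K−S=50.6535, hold=49.4228 ⇒ V=50.6535 exercise | (k=5,j=1): S=97.6427, K−S=27.2473, hold=26.2791 ⇒ V=27.2473 exercise | (k=5,j=2): S=128.4287, K−S=0.0000, hold=6.6250 ⇒ V=6.6250 continue | (k=5,j=3): S=168.9213, K−S=0.0000, hold=0.0000 ⇒ V=0.0000 continue | (k=5,j=4): S=222.1809, K−S=0.0000, hold=0.0000 ⇒ V=0.0000 continue | (k=5,j=5): S=292.2329, K−S=0.0000, hold=0.0000 ⇒ V=0.0000 continue  boundary S*=97.6427
step 4: (k=4,j=0): S=85.1390, K−S=39.7510, hold=38.5203 ⇒ V=39.7510 exercise | (k=4,j=1): S=111.9827, K−S=12.9073, hold=16.7284 ⇒ V=16.7284 continue | (k=4,j=2): S=147.2900, K−S=0.0000, hold=3.2667 ⇒ V=3.2667 continue | (k=4,j=3): S=193.7294, K−S=0.0000, hold=0.0000 ⇒ V=0.0000 continue | (k=4,j=4): S=254.8108, K−S=0.0000, hold=0.0000 ⇒ V=0.0000 continue  boundary S*=85.1390
step 3: (k=3,j=0): S=97.6427, K−S=27.2473, hold=27.9159 ⇒ V=27.9159 continue | (k=3,j=1): S=128.4287, K−S=0.0000, hold=9.8724 ⇒ V=9.8724 continue | (k=3,j=2): S=168.9213, K−S=0.0000, hold=1.6108 ⇒ V=1.6108 continue | (k=3,j=3): S=222.1809, K−S=0.0000, hold=0.0000 ⇒ V=0.0000 continue  boundary S*=-
step 2: (k=2,j=0): S=111.9827, K−S=12.9073, hold=18.6722 ⇒ V=18.6722 continue | (k=2,j=1): S=147.2900, K−S=0.0000, hold=5.6687 ⇒ V=5.6687 continue | (k=2,j=2): S=193.7294, K−S=0.0000, hold=0.7943 ⇒ V=0.7943 continue  boundary S*=-
step 1: (k=1,j=0): S=128.4287, K−S=0.0000, hold=12.0248 ⇒ V=12.0248 continue | (k=1,j=1): S=168.9213, K−S=0.0000, hold=3.1900 ⇒ V=3.1900 continue  boundary S*=-
step 0: (k=0,j=0): S=147.2900, K−S=0.0000, hold=7.5149 ⇒ V=7.5149 continue  boundary S*=-

price = 7.5149
boundary = - - - - 85.1390 97.6427 85.1390
tree:
7.5149
12.0248 3.1900
18.6722 5.6687 0.7943
27.9159 9.8724 1.6108 0.0000
39.7510 16.7284 3.2667 0.0000 0.0000
50.6535 27.2473 6.6250 0.0000 0.0000 0.0000
60.1599 39.7510 13.4355 0.0000 0.0000 0.0000 0.0000
68.4489 50.6535 27.2473 0.0000 0.0000 0.0000 0.0000 0.0000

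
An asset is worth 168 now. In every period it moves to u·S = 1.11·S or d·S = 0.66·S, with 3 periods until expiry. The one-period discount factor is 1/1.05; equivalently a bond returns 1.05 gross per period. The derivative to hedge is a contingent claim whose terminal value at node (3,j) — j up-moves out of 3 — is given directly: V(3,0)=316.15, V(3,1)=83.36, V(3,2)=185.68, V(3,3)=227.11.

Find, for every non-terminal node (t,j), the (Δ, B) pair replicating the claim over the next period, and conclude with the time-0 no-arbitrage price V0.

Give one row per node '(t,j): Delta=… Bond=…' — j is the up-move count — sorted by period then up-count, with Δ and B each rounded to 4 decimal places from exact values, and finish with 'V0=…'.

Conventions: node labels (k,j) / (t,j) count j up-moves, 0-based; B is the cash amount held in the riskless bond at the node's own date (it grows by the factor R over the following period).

Risk-neutral probability p* = (R−d)/(u−d) = (1.05−0.66)/(1.11−0.66) = 0.8667.
Terminal payoffs: V(3,0)=316.1500, V(3,1)=83.3600, V(3,2)=185.6800, V(3,3)=227.1100
(2,0): S=73.1808. Δ = (V_up−V_dn)/(S_up−S_dn) = (83.3600−316.1500)/(81.2307−48.2993) = -7.0689. V = [p*·83.3600 + (1−p*)·316.1500]/1.05 = 108.9511. B = V − Δ·S = 626.2622.
(2,1): S=123.0768. Δ = (V_up−V_dn)/(S_up−S_dn) = (185.6800−83.3600)/(136.6152−81.2307) = 1.8474. V = [p*·185.6800 + (1−p*)·83.3600]/1.05 = 163.8451. B = V − Δ·S = -63.5327.
(2,2): S=206.9928. Δ = (V_up−V_dn)/(S_up−S_dn) = (227.1100−185.6800)/(229.7620−136.6152) = 0.4448. V = [p*·227.1100 + (1−p*)·185.6800]/1.05 = 211.0343. B = V − Δ·S = 118.9676.
(1,0): S=110.8800. Δ = (V_up−V_dn)/(S_up−S_dn) = (163.8451−108.9511)/(123.0768−73.1808) = 1.1002. V = [p*·163.8451 + (1−p*)·108.9511]/1.05 = 149.0723. B = V − Δ·S = 27.0857.
(1,1): S=186.4800. Δ = (V_up−V_dn)/(S_up−S_dn) = (211.0343−163.8451)/(206.9928−123.0768) = 0.5623. V = [p*·211.0343 + (1−p*)·163.8451]/1.05 = 194.9928. B = V − Δ·S = 90.1279.
(0,0): S=168.0000. Δ = (V_up−V_dn)/(S_up−S_dn) = (194.9928−149.0723)/(186.4800−110.8800) = 0.6074. V = [p*·194.9928 + (1−p*)·149.0723]/1.05 = 179.8762. B = V − Δ·S = 77.8307.
Sanity check at the root: Δ(0,0)·S0 + B(0,0) reproduces V0 = 179.8762.

(0,0): Delta=0.6074 Bond=77.8307
(1,0): Delta=1.1002 Bond=27.0857
(1,1): Delta=0.5623 Bond=90.1279
(2,0): Delta=-7.0689 Bond=626.2622
(2,1): Delta=1.8474 Bond=-63.5327
(2,2): Delta=0.4448 Bond=118.9676
V0=179.8762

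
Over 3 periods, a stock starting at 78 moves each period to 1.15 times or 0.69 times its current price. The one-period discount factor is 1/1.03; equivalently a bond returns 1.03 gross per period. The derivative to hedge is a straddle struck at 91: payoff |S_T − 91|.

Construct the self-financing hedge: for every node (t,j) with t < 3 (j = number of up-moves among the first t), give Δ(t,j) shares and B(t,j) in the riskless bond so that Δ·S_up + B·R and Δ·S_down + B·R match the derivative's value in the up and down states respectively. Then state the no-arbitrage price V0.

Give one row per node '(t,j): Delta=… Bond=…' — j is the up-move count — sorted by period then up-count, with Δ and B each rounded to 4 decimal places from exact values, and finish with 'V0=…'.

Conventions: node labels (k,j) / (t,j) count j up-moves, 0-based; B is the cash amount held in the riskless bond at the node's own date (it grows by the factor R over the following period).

Risk-neutral probability p* = (R−d)/(u−d) = (1.03−0.69)/(1.15−0.69) = 0.7391.
At maturity the claim pays: V(3,0)=65.3763, V(3,1)=48.2938, V(3,2)=19.8231, V(3,3)=27.6282
Node (2,0) S=37.1358: V=(p*·48.2938+(1−p*)·65.3763)/1.03=51.2137; Δ=(48.2938−65.3763)/(42.7062−25.6237)=-1.0000; B=V−Δ·S=88.3495
Node (2,1) S=61.8930: V=(p*·19.8231+(1−p*)·48.2938)/1.03=26.4565; Δ=(19.8231−48.2938)/(71.1769−42.7062)=-1.0000; B=V−Δ·S=88.3495
Node (2,2) S=103.1550: V=(p*·27.6282+(1−p*)·19.8231)/1.03=24.8467; Δ=(27.6282−19.8231)/(118.6282−71.1769)=0.1645; B=V−Δ·S=7.8789
Node (1,0) S=53.8200: V=(p*·26.4565+(1−p*)·51.2137)/1.03=31.9562; Δ=(26.4565−51.2137)/(61.8930−37.1358)=-1.0000; B=V−Δ·S=85.7762
Node (1,1) S=89.7000: V=(p*·24.8467+(1−p*)·26.4565)/1.03=24.5307; Δ=(24.8467−26.4565)/(103.1550−61.8930)=-0.0390; B=V−Δ·S=28.0303
Node (0,0) S=78.0000: V=(p*·24.5307+(1−p*)·31.9562)/1.03=25.6969; Δ=(24.5307−31.9562)/(89.7000−53.8200)=-0.2070; B=V−Δ·S=41.8393
As a check, the time-0 holding Δ(0,0)·S0 + B(0,0) comes to 25.6969 — exactly V0.

(0,0): Delta=-0.2070 Bond=41.8393
(1,0): Delta=-1.0000 Bond=85.7762
(1,1): Delta=-0.0390 Bond=28.0303
(2,0): Delta=-1.0000 Bond=88.3495
(2,1): Delta=-1.0000 Bond=88.3495
(2,2): Delta=0.1645 Bond=7.8789
V0=25.6969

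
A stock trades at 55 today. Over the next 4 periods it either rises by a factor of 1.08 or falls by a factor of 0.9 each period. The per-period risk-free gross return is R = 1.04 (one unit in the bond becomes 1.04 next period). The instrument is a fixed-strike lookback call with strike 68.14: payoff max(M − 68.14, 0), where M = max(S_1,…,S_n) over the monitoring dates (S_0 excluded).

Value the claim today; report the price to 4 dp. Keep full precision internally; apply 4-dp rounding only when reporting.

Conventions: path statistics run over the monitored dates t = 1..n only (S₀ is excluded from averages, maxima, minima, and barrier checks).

price = 2.1940

Risk-neutral up-probability p* = (R−d)/(u−d) = (1.04−0.9)/(1.08−0.9) = 0.7778; the claim prices as the p*-weighted sum of path payoffs discounted by R^4.
Enumerate all 2^4 = 16 price paths (U = up ×1.08, D = down ×0.9); each path with k up-moves has probability p*^k·(1−p*)^(4−k).
DDDD: M=49.5000, payoff=0.0000, prob=0.002439
UDDD: M=59.4000, payoff=0.0000, prob=0.008535
DUDD: M=53.4600, payoff=0.0000, prob=0.008535
UUDD: M=64.1520, payoff=0.0000, prob=0.029873
DDUD: M=49.5000, payoff=0.0000, prob=0.008535
UDUD: M=59.4000, payoff=0.0000, prob=0.029873
DUUD: M=57.7368, payoff=0.0000, prob=0.029873
UUUD: M=69.2842, payoff=1.1442, prob=0.104557
DDDU: M=49.5000, payoff=0.0000, prob=0.008535
UDDU: M=59.4000, payoff=0.0000, prob=0.029873
DUDU: M=53.4600, payoff=0.0000, prob=0.029873
UUDU: M=64.1520, payoff=0.0000, prob=0.104557
DDUU: M=51.9631, payoff=0.0000, prob=0.029873
UDUU: M=62.3557, payoff=0.0000, prob=0.104557
DUUU: M=62.3557, payoff=0.0000, prob=0.104557
UUUU: M=74.8269, payoff=6.6869, prob=0.365950
Price = Σ prob·payoff / R^4 = 2.566701 / 1.169859 = 2.1940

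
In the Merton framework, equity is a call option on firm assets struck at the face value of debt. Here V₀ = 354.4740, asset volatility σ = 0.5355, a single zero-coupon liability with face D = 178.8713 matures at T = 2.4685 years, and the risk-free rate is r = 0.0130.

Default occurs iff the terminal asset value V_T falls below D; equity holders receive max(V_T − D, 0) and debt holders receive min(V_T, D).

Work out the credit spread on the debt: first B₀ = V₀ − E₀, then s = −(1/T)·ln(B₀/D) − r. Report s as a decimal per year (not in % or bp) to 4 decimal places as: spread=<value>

Equity is a call on the firm's assets struck at D = 178.8713:
d₁ = [ln(V₀/D) + (r + σ²/2)T] / (σ√T)
   = [ln(354.4740/178.8713) + (0.0130 + 0.5·0.5355²)·2.4685] / (0.5355·√2.4685)
   = [0.683968 + 0.386024] / 0.841349 = 1.271759
d₂ = d₁ − σ√T = 1.271759 − 0.841349 = 0.430410
N(d₁) = 0.898271,  N(d₂) = 0.666551,  e^(−rT) = 0.968419
E₀ = V₀·N(d₁) − D·e^(−rT)·N(d₂)
   = 354.4740·0.898271 − 178.8713·0.968419·0.666551 = 202.951979
B₀ = V₀ − E₀ = 354.4740 − 202.951979 = 151.522021
spread = −(1/T)·ln(B₀/D) − r = −(1/2.4685)·ln(151.522021/178.8713) − 0.0130 = 0.05422122

spread=0.0542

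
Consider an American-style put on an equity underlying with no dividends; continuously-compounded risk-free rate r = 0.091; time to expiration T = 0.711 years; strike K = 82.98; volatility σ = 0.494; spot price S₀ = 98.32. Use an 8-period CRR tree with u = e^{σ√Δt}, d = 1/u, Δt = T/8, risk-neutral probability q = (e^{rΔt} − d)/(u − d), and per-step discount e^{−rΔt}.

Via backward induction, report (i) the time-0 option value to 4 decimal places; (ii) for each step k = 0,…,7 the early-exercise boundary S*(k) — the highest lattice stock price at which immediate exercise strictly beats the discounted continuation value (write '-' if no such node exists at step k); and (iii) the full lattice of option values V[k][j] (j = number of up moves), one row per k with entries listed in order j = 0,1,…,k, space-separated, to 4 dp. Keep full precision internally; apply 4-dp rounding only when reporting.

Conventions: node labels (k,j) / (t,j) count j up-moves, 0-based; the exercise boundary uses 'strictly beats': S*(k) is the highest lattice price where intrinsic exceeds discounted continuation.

price = 7.0880
boundary = - - - - 54.5514 47.0812 54.5514 63.2070
tree:
7.0880
10.5059 3.6582
15.1473 5.8627 1.4309
21.1448 9.1737 2.5235 0.3206
28.4286 13.9354 4.3837 0.6346 0.0000
35.8988 20.3901 7.4671 1.2563 0.0000 0.0000
42.3461 28.4286 12.3850 2.4867 0.0000 0.0000 0.0000
47.9105 35.8988 19.7730 4.9225 0.0000 0.0000 0.0000 0.0000
52.7129 42.3461 28.4286 9.7441 0.0000 0.0000 0.0000 0.0000 0.0000

Δt=0.08887, u=1.15867, d=0.86306, q=0.49072, disc=e^(-rΔt)=0.99194
k=8 terminal: V=max(K-S,0) → 52.7129 42.3461 28.4286 9.7441 0.0000 0.0000 0.0000 0.0000 0.0000
k=7: j=0 S=35.0695 intr=47.9105 cont=47.2421 V=47.9105[EX]; j=1 S=47.0812 intr=35.8988 cont=35.2304 V=35.8988[EX]; j=2 S=63.2070 intr=19.7730 cont=19.1046 V=19.7730[EX]; j=3 S=84.8561 intr=0.0000 cont=4.9225 V=4.9225[hold]; j=4 S=113.9202 intr=0.0000 cont=0.0000 V=0.0000[hold]; j=5 S=152.9391 intr=0.0000 cont=0.0000 V=0.0000[hold]; j=6 S=205.3224 intr=0.0000 cont=0.0000 V=0.0000[hold]; j=7 S=275.6476 intr=0.0000 cont=0.0000 V=0.0000[hold]  S*(7)=63.2070
k=6: j=0 S=40.6339 intr=42.3461 cont=41.6777 V=42.3461[EX]; j=1 S=54.5514 intr=28.4286 cont=27.7602 V=28.4286[EX]; j=2 S=73.2359 intr=9.7441 cont=12.3850 V=12.3850[hold]; j=3 S=98.3200 intr=0.0000 cont=2.4867 V=2.4867[hold]; j=4 S=131.9957 intr=0.0000 cont=0.0000 V=0.0000[hold]; j=5 S=177.2056 intr=0.0000 cont=0.0000 V=0.0000[hold]; j=6 S=237.9005 intr=0.0000 cont=0.0000 V=0.0000[hold]  S*(6)=54.5514
k=5: j=0 S=47.0812 intr=35.8988 cont=35.2304 V=35.8988[EX]; j=1 S=63.2070 intr=19.7730 cont=20.3901 V=20.3901[hold]; j=2 S=84.8561 intr=0.0000 cont=7.4671 V=7.4671[hold]; j=3 S=113.9202 intr=0.0000 cont=1.2563 V=1.2563[hold]; j=4 S=152.9391 intr=0.0000 cont=0.0000 V=0.0000[hold]; j=5 S=205.3224 intr=0.0000 cont=0.0000 V=0.0000[hold]  S*(5)=47.0812
k=4: j=0 S=54.5514 intr=28.4286 cont=28.0605 V=28.4286[EX]; j=1 S=73.2359 intr=9.7441 cont=13.9354 V=13.9354[hold]; j=2 S=98.3200 intr=0.0000 cont=4.3837 V=4.3837[hold]; j=3 S=131.9957 intr=0.0000 cont=0.6346 V=0.6346[hold]; j=4 S=177.2056 intr=0.0000 cont=0.0000 V=0.0000[hold]  S*(4)=54.5514
k=3: j=0 S=63.2070 intr=19.7730 cont=21.1448 V=21.1448[hold]; j=1 S=84.8561 intr=0.0000 cont=9.1737 V=9.1737[hold]; j=2 S=113.9202 intr=0.0000 cont=2.5235 V=2.5235[hold]; j=3 S=152.9391 intr=0.0000 cont=0.3206 V=0.3206[hold]  S*(3)=-
k=2: j=0 S=73.2359 intr=9.7441 cont=15.1473 V=15.1473[hold]; j=1 S=98.3200 intr=0.0000 cont=5.8627 V=5.8627[hold]; j=2 S=131.9957 intr=0.0000 cont=1.4309 V=1.4309[hold]  S*(2)=-
k=1: j=0 S=84.8561 intr=0.0000 cont=10.5059 V=10.5059[hold]; j=1 S=113.9202 intr=0.0000 cont=3.6582 V=3.6582[hold]  S*(1)=-
k=0: j=0 S=98.3200 intr=0.0000 cont=7.0880 V=7.0880[hold]  S*(0)=-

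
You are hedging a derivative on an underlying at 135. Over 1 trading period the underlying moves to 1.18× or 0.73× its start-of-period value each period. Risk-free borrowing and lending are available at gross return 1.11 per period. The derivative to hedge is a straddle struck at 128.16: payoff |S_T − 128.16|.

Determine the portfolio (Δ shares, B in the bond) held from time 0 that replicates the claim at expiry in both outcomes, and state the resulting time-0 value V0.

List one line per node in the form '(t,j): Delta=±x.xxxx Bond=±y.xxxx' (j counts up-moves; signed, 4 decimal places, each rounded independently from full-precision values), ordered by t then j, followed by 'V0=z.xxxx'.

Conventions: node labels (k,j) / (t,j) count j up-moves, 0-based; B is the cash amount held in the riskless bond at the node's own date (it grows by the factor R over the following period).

(0,0): Delta=0.0252 Bond=24.4396
V0=27.8396

Since d<R<u, set p* = (R−d)/(u−d) = 0.8444; price each node as the discounted p*-expectation of its children.
Terminal payoffs: V(1,0)=29.6100, V(1,1)=31.1400
(0,0): S=135.0000. Δ = (V_up−V_dn)/(S_up−S_dn) = (31.1400−29.6100)/(159.3000−98.5500) = 0.0252. V = [p*·31.1400 + (1−p*)·29.6100]/1.11 = 27.8396. B = V − Δ·S = 24.4396.
Check: Δ(0,0)·S0 + B(0,0) = 27.8396 = V0.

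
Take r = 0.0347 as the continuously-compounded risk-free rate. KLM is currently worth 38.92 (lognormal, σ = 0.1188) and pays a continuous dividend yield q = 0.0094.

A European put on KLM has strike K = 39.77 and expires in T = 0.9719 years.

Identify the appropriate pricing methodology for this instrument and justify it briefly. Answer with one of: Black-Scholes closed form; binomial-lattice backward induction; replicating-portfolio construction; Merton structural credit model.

Key observation: everything needed for the exact continuous-time valuation of the European put on KLM (strike 39.77) is given, and no feature rules the closed form out.

framework: Black-Scholes closed form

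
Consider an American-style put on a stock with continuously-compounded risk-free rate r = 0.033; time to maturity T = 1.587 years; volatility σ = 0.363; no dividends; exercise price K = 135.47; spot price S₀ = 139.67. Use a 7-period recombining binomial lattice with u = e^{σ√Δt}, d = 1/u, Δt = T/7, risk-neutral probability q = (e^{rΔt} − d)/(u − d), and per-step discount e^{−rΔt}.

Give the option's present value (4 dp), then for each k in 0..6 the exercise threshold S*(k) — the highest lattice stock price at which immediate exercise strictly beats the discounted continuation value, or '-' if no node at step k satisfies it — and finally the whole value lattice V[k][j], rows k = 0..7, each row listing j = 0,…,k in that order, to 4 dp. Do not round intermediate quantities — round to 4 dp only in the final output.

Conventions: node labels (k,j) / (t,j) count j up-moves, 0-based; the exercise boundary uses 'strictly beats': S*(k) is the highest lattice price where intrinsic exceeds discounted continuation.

price = 20.5652
boundary = - - - 83.1595 69.9597 83.1595 98.8498
tree:
20.5652
29.0351 11.6575
39.7055 17.8620 5.0787
52.3105 26.5917 8.6286 1.2898
65.5103 38.1764 14.3839 2.4918 0.0000
76.6149 52.3105 23.3721 4.8142 0.0000 0.0000
85.9569 65.5103 36.6202 9.3011 0.0000 0.0000 0.0000
93.8160 76.6149 52.3105 17.9696 0.0000 0.0000 0.0000 0.0000

Δt=0.22671, u=1.18868, d=0.84127, q=0.47851, disc=e^(-rΔt)=0.99255
k=7 terminal: V=max(K-S,0) → 93.8160 76.6149 52.3105 17.9696 0.0000 0.0000 0.0000 0.0000
k=6: j=0 S=49.5131 intr=85.9569 cont=84.9471 V=85.9569[EX]; j=1 S=69.9597 intr=65.5103 cont=64.5005 V=65.5103[EX]; j=2 S=98.8498 intr=36.6202 cont=35.6105 V=36.6202[EX]; j=3 S=139.6700 intr=0.0000 cont=9.3011 V=9.3011[hold]; j=4 S=197.3471 intr=0.0000 cont=0.0000 V=0.0000[hold]; j=5 S=278.8420 intr=0.0000 cont=0.0000 V=0.0000[hold]; j=6 S=393.9905 intr=0.0000 cont=0.0000 V=0.0000[hold]  S*(6)=98.8498
k=5: j=0 S=58.8551 intr=76.6149 cont=75.6051 V=76.6149[EX]; j=1 S=83.1595 intr=52.3105 cont=51.3008 V=52.3105[EX]; j=2 S=117.5004 intr=17.9696 cont=23.3721 V=23.3721[hold]; j=3 S=166.0225 intr=0.0000 cont=4.8142 V=4.8142[hold]; j=4 S=234.5819 intr=0.0000 cont=0.0000 V=0.0000[hold]; j=5 S=331.4530 intr=0.0000 cont=0.0000 V=0.0000[hold]  S*(5)=83.1595
k=4: j=0 S=69.9597 intr=65.5103 cont=64.5005 V=65.5103[EX]; j=1 S=98.8498 intr=36.6202 cont=38.1764 V=38.1764[hold]; j=2 S=139.6700 intr=0.0000 cont=14.3839 V=14.3839[hold]; j=3 S=197.3471 intr=0.0000 cont=2.4918 V=2.4918[hold]; j=4 S=278.8420 intr=0.0000 cont=0.0000 V=0.0000[hold]  S*(4)=69.9597
k=3: j=0 S=83.1595 intr=52.3105 cont=52.0399 V=52.3105[EX]; j=1 S=117.5004 intr=17.9696 cont=26.5917 V=26.5917[hold]; j=2 S=166.0225 intr=0.0000 cont=8.6286 V=8.6286[hold]; j=3 S=234.5819 intr=0.0000 cont=1.2898 V=1.2898[hold]  S*(3)=83.1595
k=2: j=0 S=98.8498 intr=36.6202 cont=39.7055 V=39.7055[hold]; j=1 S=139.6700 intr=0.0000 cont=17.8620 V=17.8620[hold]; j=2 S=197.3471 intr=0.0000 cont=5.0787 V=5.0787[hold]  S*(2)=-
k=1: j=0 S=117.5004 intr=17.9696 cont=29.0351 V=29.0351[hold]; j=1 S=166.0225 intr=0.0000 cont=11.6575 V=11.6575[hold]  S*(1)=-
k=0: j=0 S=139.6700 intr=0.0000 cont=20.5652 V=20.5652[hold]  S*(0)=-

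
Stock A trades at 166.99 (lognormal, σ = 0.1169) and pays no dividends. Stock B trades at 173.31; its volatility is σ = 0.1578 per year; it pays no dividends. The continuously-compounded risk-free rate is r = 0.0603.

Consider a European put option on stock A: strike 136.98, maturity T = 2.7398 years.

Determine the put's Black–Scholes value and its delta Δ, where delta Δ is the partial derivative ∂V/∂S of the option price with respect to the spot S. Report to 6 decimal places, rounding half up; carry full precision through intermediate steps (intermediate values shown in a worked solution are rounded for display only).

price = 0.314502
Δ = -0.024171

σ√T = 0.1169·√2.7398 = 0.193497
d₁ = (ln(S/K) + (r+σ²/2)T) / (σ√T) = (ln(166.99/136.98) + (0.0603+0.1169²/2)·2.7398) / 0.193497 = (0.198099 + 0.183930) / 0.193497 = 1.974344
d₂ = d₁ − σ√T = 1.974344 − 0.193497 = 1.780848
e^{−rT} = 0.847716
N(−d₁) = 0.024171,  N(−d₂) = 0.037469
Put price V = K·e^{−rT}·N(−d₂) − S·N(−d₁) = 4.350867 − 4.036365 = 0.314502
Δ = −N(−d₁) = -0.024171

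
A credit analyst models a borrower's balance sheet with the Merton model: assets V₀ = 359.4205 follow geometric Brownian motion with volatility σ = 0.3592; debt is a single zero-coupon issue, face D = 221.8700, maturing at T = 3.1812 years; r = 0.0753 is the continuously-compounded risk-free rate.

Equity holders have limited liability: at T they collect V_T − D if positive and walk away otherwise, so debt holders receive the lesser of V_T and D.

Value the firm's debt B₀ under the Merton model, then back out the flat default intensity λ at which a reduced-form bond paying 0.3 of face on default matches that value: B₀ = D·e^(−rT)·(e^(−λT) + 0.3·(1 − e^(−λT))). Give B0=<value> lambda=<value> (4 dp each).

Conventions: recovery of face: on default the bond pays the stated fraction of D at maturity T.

B0=164.5150 lambda=0.0271

Equity is a call on the firm's assets struck at D = 221.8700:
d₁ = [ln(V₀/D) + (r + σ²/2)T] / (σ√T)
   = [ln(359.4205/221.8700) + (0.0753 + 0.5·0.3592²)·3.1812] / (0.3592·√3.1812)
   = [0.482401 + 0.444771] / 0.640666 = 1.447200
d₂ = d₁ − σ√T = 1.447200 − 0.640666 = 0.806534
N(d₁) = 0.926080,  N(d₂) = 0.790033,  e^(−rT) = 0.786986
E₀ = V₀·N(d₁) − D·e^(−rT)·N(d₂)
   = 359.4205·0.926080 − 221.8700·0.786986·0.790033 = 194.905464
B₀ = V₀ − E₀ = 359.4205 − 194.905464 = 164.515036
e^(−λT) = (B₀·e^(rT)/D − 0.3)/(1 − 0.3) = (164.5150·1.270670/221.8700 − 0.3)/0.7 = 0.91741807
λ = −ln(0.91741807)/3.1812 = 0.027094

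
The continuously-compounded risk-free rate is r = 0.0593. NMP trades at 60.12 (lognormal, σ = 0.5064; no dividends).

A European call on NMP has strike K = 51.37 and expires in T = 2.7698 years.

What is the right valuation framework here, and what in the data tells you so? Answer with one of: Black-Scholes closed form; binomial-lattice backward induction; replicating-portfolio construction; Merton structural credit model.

Key observation: everything needed for the exact continuous-time valuation of the European call on NMP (strike 51.37) is given, and no feature rules the closed form out.

framework: Black-Scholes closed form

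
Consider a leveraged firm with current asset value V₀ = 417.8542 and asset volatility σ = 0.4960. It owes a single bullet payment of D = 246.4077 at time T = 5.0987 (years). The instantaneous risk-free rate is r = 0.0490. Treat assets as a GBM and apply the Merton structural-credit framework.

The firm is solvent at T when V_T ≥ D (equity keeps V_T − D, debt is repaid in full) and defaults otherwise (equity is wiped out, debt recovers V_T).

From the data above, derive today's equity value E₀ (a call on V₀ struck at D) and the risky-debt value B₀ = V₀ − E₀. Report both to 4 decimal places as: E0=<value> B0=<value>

With assets at 417.8542 and a single debt payment of 246.4077 at 5.0987 years:
d₁ = [ln(V₀/D) + (r + σ²/2)T] / (σ√T)
   = [ln(417.8542/246.4077) + (0.0490 + 0.5·0.4960²)·5.0987] / (0.4960·√5.0987)
   = [0.528145 + 0.877017] / 1.119983 = 1.254628
d₂ = d₁ − σ√T = 1.254628 − 1.119983 = 0.134645
N(d₁) = 0.895193,  N(d₂) = 0.553554,  e^(−rT) = 0.778928
E₀ = V₀·N(d₁) − D·e^(−rT)·N(d₂)
   = 417.8542·0.895193 − 246.4077·0.778928·0.553554 = 267.814446
B₀ = V₀ − E₀ = 417.8542 − 267.814446 = 150.039754

E0=267.8144 B0=150.0398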